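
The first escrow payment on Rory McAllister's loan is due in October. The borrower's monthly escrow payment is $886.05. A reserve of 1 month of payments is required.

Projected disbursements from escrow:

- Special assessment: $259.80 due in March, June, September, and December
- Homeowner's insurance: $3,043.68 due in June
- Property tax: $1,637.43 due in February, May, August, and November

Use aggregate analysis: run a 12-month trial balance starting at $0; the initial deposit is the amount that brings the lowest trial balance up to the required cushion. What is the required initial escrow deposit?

$1,646.97

Cushion = 1 × $886.05 = $886.05
Trial balance (start $0, +$886.05 each month, − disbursements):
  Oct: +$886.05 → $886.05
  Nov: +$886.05 − $1,637.43 → $134.67
  Dec: +$886.05 − $259.80 → $760.92
  Jan: +$886.05 → $1,646.97
  Feb: +$886.05 − $1,637.43 → $895.59
  Mar: +$886.05 − $259.80 → $1,521.84
  Apr: +$886.05 → $2,407.89
  May: +$886.05 − $1,637.43 → $1,656.51
  Jun: +$886.05 − $3,303.48 → -$760.92
  Jul: +$886.05 → $125.13
  Aug: +$886.05 − $1,637.43 → -$626.25
  Sep: +$886.05 − $259.80 → $0.00
Lowest trial balance = -$760.92 (Jun)
Initial deposit = cushion − low point = $886.05 − (-$760.92) = $1,646.97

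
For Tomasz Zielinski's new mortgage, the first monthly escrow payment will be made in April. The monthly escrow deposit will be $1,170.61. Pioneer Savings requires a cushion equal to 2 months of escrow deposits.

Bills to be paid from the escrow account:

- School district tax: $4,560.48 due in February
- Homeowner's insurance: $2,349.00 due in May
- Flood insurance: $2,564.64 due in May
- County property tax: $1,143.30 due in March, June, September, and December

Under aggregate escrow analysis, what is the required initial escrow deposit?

Cushion = 2 × $1,170.61 = $2,341.22
Trial balance (start $0, +$1,170.61 each month, − disbursements):
  Apr: +$1,170.61 → $1,170.61
  May: +$1,170.61 − $4,913.64 → -$2,572.42
  Jun: +$1,170.61 − $1,143.30 → -$2,545.11
  Jul: +$1,170.61 → -$1,374.50
  Aug: +$1,170.61 → -$203.89
  Sep: +$1,170.61 − $1,143.30 → -$176.58
  Oct: +$1,170.61 → $994.03
  Nov: +$1,170.61 → $2,164.64
  Dec: +$1,170.61 − $1,143.30 → $2,191.95
  Jan: +$1,170.61 → $3,362.56
  Feb: +$1,170.61 − $4,560.48 → -$27.31
  Mar: +$1,170.61 − $1,143.30 → $0.00
Lowest trial balance = -$2,572.42 (May)
Initial deposit = cushion − low point = $2,341.22 − (-$2,572.42) = $4,913.64

$4,913.64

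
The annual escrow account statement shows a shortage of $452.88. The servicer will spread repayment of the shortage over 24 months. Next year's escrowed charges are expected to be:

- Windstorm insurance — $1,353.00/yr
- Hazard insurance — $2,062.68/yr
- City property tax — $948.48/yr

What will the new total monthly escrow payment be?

Windstorm insurance = $1,353.00 per year
Hazard insurance = $2,062.68 per year
City property tax = $948.48 per year
Combined annual = $4,364.16
Monthly = $4,364.16 ÷ 12 = $363.68
Shortage per month = $452.88 / 24 = $18.87
Adjusted monthly = $363.68 + $18.87 = $382.55

$382.55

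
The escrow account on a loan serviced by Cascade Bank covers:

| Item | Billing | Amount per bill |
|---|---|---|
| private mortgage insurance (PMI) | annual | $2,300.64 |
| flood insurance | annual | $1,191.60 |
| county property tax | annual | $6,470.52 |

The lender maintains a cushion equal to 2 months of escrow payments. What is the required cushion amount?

$1,660.46

Private mortgage insurance (PMI): $2,300.64 per year
Flood insurance: $1,191.60 per year
County property tax: $6,470.52 per year
Total annual escrow = $9,962.76
Monthly escrow = $9,962.76 ÷ 12 = $830.23
Required cushion = 2 × $830.23 = $1,660.46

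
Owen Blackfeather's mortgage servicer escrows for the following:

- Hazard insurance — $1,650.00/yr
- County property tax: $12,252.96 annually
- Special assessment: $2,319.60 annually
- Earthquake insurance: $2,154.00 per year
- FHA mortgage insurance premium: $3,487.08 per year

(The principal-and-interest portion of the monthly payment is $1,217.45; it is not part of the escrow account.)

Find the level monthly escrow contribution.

$1,821.97

Hazard insurance: $1,650.00 annually
County property tax: $12,252.96 annually
Special assessment: $2,319.60 annually
Earthquake insurance: $2,154.00 annually
FHA mortgage insurance premium: $3,487.08 annually
Yearly total = $1,650.00 + $12,252.96 + $2,319.60 + $2,154.00 + $3,487.08 = $21,863.64
Monthly escrow = $21,863.64 / 12 = $1,821.97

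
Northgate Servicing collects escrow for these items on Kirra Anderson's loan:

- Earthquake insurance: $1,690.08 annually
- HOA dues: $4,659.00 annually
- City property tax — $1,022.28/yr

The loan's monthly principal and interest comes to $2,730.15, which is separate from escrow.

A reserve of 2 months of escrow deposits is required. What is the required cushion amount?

$1,228.56

Earthquake insurance — $1,690.08/yr
HOA dues — $4,659.00/yr
City property tax — $1,022.28/yr
Combined annual = $7,371.36
Monthly = $7,371.36 ÷ 12 = $614.28
Cushion = 2 × $614.28 = $1,228.56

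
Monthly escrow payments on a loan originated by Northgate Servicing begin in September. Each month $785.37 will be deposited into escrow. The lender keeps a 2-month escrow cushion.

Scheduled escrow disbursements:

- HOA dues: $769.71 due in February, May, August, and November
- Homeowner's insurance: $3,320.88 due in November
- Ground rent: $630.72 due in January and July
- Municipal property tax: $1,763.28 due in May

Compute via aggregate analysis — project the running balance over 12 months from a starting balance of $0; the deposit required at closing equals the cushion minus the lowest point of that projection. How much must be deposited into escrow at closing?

Cushion = 2 × $785.37 = $1,570.74
Trial balance (start $0, +$785.37 each month, − disbursements):
  Sep: +$785.37 → $785.37
  Oct: +$785.37 → $1,570.74
  Nov: +$785.37 − $4,090.59 → -$1,734.48
  Dec: +$785.37 → -$949.11
  Jan: +$785.37 − $630.72 → -$794.46
  Feb: +$785.37 − $769.71 → -$778.80
  Mar: +$785.37 → $6.57
  Apr: +$785.37 → $791.94
  May: +$785.37 − $2,532.99 → -$955.68
  Jun: +$785.37 → -$170.31
  Jul: +$785.37 − $630.72 → -$15.66
  Aug: +$785.37 − $769.71 → $0.00
Lowest trial balance = -$1,734.48 (Nov)
Initial deposit = cushion − low point = $1,570.74 − (-$1,734.48) = $3,305.22

$3,305.22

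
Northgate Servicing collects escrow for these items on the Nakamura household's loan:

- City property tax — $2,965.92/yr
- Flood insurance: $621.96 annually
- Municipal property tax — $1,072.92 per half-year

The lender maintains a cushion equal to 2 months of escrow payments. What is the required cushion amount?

City property tax — $2,965.92 annually
Flood insurance — $621.96 annually
Municipal property tax — $1,072.92 × 2 = $2,145.84 annually
Annual escrow total = $2,965.92 + $621.96 + $2,145.84 = $5,733.72
Monthly = $5,733.72 ÷ 12 = $477.81
Cushion = 2 × $477.81 = $955.62

$955.62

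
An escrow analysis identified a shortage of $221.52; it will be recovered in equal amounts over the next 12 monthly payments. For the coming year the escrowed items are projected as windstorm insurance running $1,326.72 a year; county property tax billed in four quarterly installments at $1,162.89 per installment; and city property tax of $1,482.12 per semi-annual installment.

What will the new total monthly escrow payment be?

Windstorm insurance: $1,326.72
County property tax: $1,162.89 × 4 = $4,651.56
City property tax: $1,482.12 × 2 = $2,964.24
Annual escrow total = $8,942.52
Base monthly escrow = $8,942.52 / 12 = $745.21
Shortage spread = $221.52 ÷ 12 = $18.46/mo
Adjusted monthly = $745.21 + $18.46 = $763.67

$763.67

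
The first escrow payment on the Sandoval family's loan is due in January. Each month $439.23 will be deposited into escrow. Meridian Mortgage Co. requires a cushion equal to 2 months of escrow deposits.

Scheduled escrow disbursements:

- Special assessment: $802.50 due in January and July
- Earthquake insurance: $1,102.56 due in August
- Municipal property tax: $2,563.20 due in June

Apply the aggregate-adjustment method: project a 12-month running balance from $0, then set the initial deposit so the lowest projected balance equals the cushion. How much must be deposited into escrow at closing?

$2,635.38

Cushion = 2 × $439.23 = $878.46
Trial balance (start $0, +$439.23 each month, − disbursements):
  Jan: +$439.23 − $802.50 → -$363.27
  Feb: +$439.23 → $75.96
  Mar: +$439.23 → $515.19
  Apr: +$439.23 → $954.42
  May: +$439.23 → $1,393.65
  Jun: +$439.23 − $2,563.20 → -$730.32
  Jul: +$439.23 − $802.50 → -$1,093.59
  Aug: +$439.23 − $1,102.56 → -$1,756.92
  Sep: +$439.23 → -$1,317.69
  Oct: +$439.23 → -$878.46
  Nov: +$439.23 → -$439.23
  Dec: +$439.23 → $0.00
Lowest trial balance = -$1,756.92 (Aug)
Initial deposit = cushion − low point = $878.46 − (-$1,756.92) = $2,635.38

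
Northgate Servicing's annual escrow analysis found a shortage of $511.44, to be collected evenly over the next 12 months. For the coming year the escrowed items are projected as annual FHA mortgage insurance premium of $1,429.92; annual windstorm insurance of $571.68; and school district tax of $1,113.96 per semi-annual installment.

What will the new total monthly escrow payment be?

FHA mortgage insurance premium: $1,429.92 annually
Windstorm insurance: $571.68 annually
School district tax: $1,113.96 × 2 = $2,227.92 annually
Total per year = $1,429.92 + $571.68 + $2,227.92 = $4,229.52
Monthly escrow = $4,229.52 / 12 = $352.46
Shortage spread = $511.44 ÷ 12 = $42.62/mo
Adjusted monthly = $352.46 + $42.62 = $395.08

$395.08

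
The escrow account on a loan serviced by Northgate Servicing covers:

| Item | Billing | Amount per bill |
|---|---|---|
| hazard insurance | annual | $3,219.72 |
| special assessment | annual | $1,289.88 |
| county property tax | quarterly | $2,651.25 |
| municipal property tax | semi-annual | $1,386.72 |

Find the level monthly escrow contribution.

Hazard insurance = $3,219.72
Special assessment = $1,289.88
County property tax = $2,651.25 × 4 = $10,605.00
Municipal property tax = $1,386.72 × 2 = $2,773.44
Combined annual = $17,888.04
Monthly escrow = $17,888.04 ÷ 12 = $1,490.67

$1,490.67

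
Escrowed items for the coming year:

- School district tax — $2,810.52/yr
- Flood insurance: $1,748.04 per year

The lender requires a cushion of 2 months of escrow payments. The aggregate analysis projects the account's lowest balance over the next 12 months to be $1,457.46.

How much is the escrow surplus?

School district tax — $2,810.52
Flood insurance — $1,748.04
Combined annual = $2,810.52 + $1,748.04 = $4,558.56
Monthly = $4,558.56 ÷ 12 = $379.88
Cushion = 2 × $379.88 = $759.76
Surplus = $1,457.46 − $759.76 = $697.70

$697.70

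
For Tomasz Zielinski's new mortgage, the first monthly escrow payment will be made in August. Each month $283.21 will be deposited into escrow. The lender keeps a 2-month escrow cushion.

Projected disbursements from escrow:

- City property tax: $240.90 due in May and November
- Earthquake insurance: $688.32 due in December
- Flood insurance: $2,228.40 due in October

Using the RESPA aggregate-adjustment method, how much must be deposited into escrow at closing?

$2,307.99

Cushion = 2 × $283.21 = $566.42
Trial balance (start $0, +$283.21 each month, − disbursements):
  Aug: +$283.21 → $283.21
  Sep: +$283.21 → $566.42
  Oct: +$283.21 − $2,228.40 → -$1,378.77
  Nov: +$283.21 − $240.90 → -$1,336.46
  Dec: +$283.21 − $688.32 → -$1,741.57
  Jan: +$283.21 → -$1,458.36
  Feb: +$283.21 → -$1,175.15
  Mar: +$283.21 → -$891.94
  Apr: +$283.21 → -$608.73
  May: +$283.21 − $240.90 → -$566.42
  Jun: +$283.21 → -$283.21
  Jul: +$283.21 → $0.00
Lowest trial balance = -$1,741.57 (Dec)
Initial deposit = cushion − low point = $566.42 − (-$1,741.57) = $2,307.99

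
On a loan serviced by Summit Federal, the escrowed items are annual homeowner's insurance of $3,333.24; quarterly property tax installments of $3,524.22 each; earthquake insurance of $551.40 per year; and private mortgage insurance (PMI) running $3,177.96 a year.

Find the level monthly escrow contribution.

Homeowner's insurance = $3,333.24 annually
Property tax = $3,524.22 × 4 = $14,096.88 annually
Earthquake insurance = $551.40 annually
Private mortgage insurance (PMI) = $3,177.96 annually
Combined annual = $3,333.24 + $14,096.88 + $551.40 + $3,177.96 = $21,159.48
Base monthly escrow = $21,159.48 ÷ 12 = $1,763.29

$1,763.29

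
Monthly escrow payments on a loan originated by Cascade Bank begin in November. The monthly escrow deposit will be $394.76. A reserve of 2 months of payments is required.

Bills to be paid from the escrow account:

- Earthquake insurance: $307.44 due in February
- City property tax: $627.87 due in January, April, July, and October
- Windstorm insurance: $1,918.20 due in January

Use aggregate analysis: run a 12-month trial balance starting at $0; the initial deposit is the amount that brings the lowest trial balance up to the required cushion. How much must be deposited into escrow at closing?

Cushion = 2 × $394.76 = $789.52
Trial balance (start $0, +$394.76 each month, − disbursements):
  Nov: +$394.76 → $394.76
  Dec: +$394.76 → $789.52
  Jan: +$394.76 − $2,546.07 → -$1,361.79
  Feb: +$394.76 − $307.44 → -$1,274.47
  Mar: +$394.76 → -$879.71
  Apr: +$394.76 − $627.87 → -$1,112.82
  May: +$394.76 → -$718.06
  Jun: +$394.76 → -$323.30
  Jul: +$394.76 − $627.87 → -$556.41
  Aug: +$394.76 → -$161.65
  Sep: +$394.76 → $233.11
  Oct: +$394.76 − $627.87 → $0.00
Lowest trial balance = -$1,361.79 (Jan)
Initial deposit = cushion − low point = $789.52 − (-$1,361.79) = $2,151.31

$2,151.31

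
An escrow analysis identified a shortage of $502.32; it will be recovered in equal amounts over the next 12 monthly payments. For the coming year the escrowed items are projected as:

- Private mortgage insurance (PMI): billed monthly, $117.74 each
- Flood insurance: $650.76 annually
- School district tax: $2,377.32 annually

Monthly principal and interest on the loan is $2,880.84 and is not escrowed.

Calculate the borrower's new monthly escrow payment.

$411.94

Private mortgage insurance (PMI) = $117.74 × 12 = $1,412.88
Flood insurance = $650.76
School district tax = $2,377.32
Annual escrow total = $4,440.96
Monthly = $4,440.96 ÷ 12 = $370.08
Shortage per month = $502.32 / 12 = $41.86
Adjusted monthly = $370.08 + $41.86 = $411.94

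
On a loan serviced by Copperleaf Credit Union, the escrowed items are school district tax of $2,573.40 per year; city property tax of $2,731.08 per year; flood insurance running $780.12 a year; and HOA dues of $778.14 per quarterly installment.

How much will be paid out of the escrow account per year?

$9,197.16

School district tax: $2,573.40 annually
City property tax: $2,731.08 annually
Flood insurance: $780.12 annually
HOA dues: $778.14 × 4 = $3,112.56 annually
Combined annual = $2,573.40 + $2,731.08 + $780.12 + $3,112.56 = $9,197.16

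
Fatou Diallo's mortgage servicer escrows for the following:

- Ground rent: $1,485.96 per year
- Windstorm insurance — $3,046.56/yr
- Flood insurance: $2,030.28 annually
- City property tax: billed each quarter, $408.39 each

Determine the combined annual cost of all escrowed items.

$8,196.36

Ground rent = $1,485.96 annually
Windstorm insurance = $3,046.56 annually
Flood insurance = $2,030.28 annually
City property tax = $408.39 × 4 = $1,633.56 annually
Combined annual = $1,485.96 + $3,046.56 + $2,030.28 + $1,633.56 = $8,196.36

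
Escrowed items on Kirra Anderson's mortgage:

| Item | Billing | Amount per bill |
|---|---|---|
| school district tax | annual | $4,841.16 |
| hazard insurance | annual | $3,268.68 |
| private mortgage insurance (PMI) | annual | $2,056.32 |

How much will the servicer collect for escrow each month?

$847.18

School district tax: $4,841.16 annually
Hazard insurance: $3,268.68 annually
Private mortgage insurance (PMI): $2,056.32 annually
Annual escrow total = $10,166.16
Per month = $10,166.16 ÷ 12 = $847.18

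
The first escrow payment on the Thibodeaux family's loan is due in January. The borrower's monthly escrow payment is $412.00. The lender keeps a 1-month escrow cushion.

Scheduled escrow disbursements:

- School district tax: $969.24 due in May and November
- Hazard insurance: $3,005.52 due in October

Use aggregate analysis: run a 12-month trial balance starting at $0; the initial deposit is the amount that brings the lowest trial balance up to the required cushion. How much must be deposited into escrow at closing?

$824.00

Cushion = 1 × $412.00 = $412.00
Trial balance (start $0, +$412.00 each month, − disbursements):
  Jan: +$412.00 → $412.00
  Feb: +$412.00 → $824.00
  Mar: +$412.00 → $1,236.00
  Apr: +$412.00 → $1,648.00
  May: +$412.00 − $969.24 → $1,090.76
  Jun: +$412.00 → $1,502.76
  Jul: +$412.00 → $1,914.76
  Aug: +$412.00 → $2,326.76
  Sep: +$412.00 → $2,738.76
  Oct: +$412.00 − $3,005.52 → $145.24
  Nov: +$412.00 − $969.24 → -$412.00
  Dec: +$412.00 → $0.00
Lowest trial balance = -$412.00 (Nov)
Initial deposit = cushion − low point = $412.00 − (-$412.00) = $824.00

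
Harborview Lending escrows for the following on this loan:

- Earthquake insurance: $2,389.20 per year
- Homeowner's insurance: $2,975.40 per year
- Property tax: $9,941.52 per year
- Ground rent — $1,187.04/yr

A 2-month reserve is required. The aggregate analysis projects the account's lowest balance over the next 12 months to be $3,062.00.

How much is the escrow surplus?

Earthquake insurance — $2,389.20/yr
Homeowner's insurance — $2,975.40/yr
Property tax — $9,941.52/yr
Ground rent — $1,187.04/yr
Total annual escrow = $2,389.20 + $2,975.40 + $9,941.52 + $1,187.04 = $16,493.16
Monthly = $16,493.16 / 12 = $1,374.43
Required reserve = 2 × $1,374.43 = $2,748.86
Excess over cushion: $3,062.00 − $2,748.86 = $313.14

$313.14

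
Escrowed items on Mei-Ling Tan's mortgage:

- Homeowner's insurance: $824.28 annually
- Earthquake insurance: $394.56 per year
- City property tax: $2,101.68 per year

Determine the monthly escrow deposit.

$276.71

Homeowner's insurance = $824.28 annually
Earthquake insurance = $394.56 annually
City property tax = $2,101.68 annually
Combined annual = $824.28 + $394.56 + $2,101.68 = $3,320.52
Monthly escrow = $3,320.52 ÷ 12 = $276.71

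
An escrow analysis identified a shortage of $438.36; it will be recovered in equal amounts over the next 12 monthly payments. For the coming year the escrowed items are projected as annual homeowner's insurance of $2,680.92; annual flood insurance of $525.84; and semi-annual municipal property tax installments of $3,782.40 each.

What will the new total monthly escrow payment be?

Homeowner's insurance: $2,680.92 annually
Flood insurance: $525.84 annually
Municipal property tax: $3,782.40 × 2 = $7,564.80 annually
Combined annual = $10,771.56
Monthly escrow = $10,771.56 / 12 = $897.63
Shortage per month = $438.36 ÷ 12 = $36.53
New monthly escrow = $897.63 + $36.53 = $934.16

$934.16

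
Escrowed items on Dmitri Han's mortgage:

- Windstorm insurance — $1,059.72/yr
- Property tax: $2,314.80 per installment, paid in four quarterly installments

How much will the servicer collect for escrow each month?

$859.91

Windstorm insurance = $1,059.72 per year
Property tax = $2,314.80 × 4 = $9,259.20 per year
Annual escrow total = $1,059.72 + $9,259.20 = $10,318.92
Monthly escrow = $10,318.92 ÷ 12 = $859.91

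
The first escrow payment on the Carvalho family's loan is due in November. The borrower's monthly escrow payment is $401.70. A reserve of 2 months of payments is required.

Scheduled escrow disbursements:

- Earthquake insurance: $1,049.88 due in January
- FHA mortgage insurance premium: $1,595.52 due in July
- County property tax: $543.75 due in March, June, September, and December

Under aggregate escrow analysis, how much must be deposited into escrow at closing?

$1,464.75

Cushion = 2 × $401.70 = $803.40
Trial balance (start $0, +$401.70 each month, − disbursements):
  Nov: +$401.70 → $401.70
  Dec: +$401.70 − $543.75 → $259.65
  Jan: +$401.70 − $1,049.88 → -$388.53
  Feb: +$401.70 → $13.17
  Mar: +$401.70 − $543.75 → -$128.88
  Apr: +$401.70 → $272.82
  May: +$401.70 → $674.52
  Jun: +$401.70 − $543.75 → $532.47
  Jul: +$401.70 − $1,595.52 → -$661.35
  Aug: +$401.70 → -$259.65
  Sep: +$401.70 − $543.75 → -$401.70
  Oct: +$401.70 → $0.00
Lowest trial balance = -$661.35 (Jul)
Initial deposit = cushion − low point = $803.40 − (-$661.35) = $1,464.75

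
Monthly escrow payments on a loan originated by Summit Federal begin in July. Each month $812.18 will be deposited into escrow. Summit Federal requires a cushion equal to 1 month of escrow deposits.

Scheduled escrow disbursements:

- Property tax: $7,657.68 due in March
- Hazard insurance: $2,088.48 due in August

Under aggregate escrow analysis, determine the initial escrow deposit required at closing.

Cushion = 1 × $812.18 = $812.18
Trial balance (start $0, +$812.18 each month, − disbursements):
  Jul: +$812.18 → $812.18
  Aug: +$812.18 − $2,088.48 → -$464.12
  Sep: +$812.18 → $348.06
  Oct: +$812.18 → $1,160.24
  Nov: +$812.18 → $1,972.42
  Dec: +$812.18 → $2,784.60
  Jan: +$812.18 → $3,596.78
  Feb: +$812.18 → $4,408.96
  Mar: +$812.18 − $7,657.68 → -$2,436.54
  Apr: +$812.18 → -$1,624.36
  May: +$812.18 → -$812.18
  Jun: +$812.18 → $0.00
Lowest trial balance = -$2,436.54 (Mar)
Initial deposit = cushion − low point = $812.18 − (-$2,436.54) = $3,248.72

$3,248.72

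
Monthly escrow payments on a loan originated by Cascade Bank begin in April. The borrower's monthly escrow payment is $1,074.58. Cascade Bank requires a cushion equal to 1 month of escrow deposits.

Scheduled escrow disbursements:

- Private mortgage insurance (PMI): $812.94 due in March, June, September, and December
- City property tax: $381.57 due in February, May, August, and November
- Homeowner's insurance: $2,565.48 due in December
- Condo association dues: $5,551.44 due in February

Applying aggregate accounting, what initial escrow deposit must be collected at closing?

$1,336.22

Cushion = 1 × $1,074.58 = $1,074.58
Trial balance (start $0, +$1,074.58 each month, − disbursements):
  Apr: +$1,074.58 → $1,074.58
  May: +$1,074.58 − $381.57 → $1,767.59
  Jun: +$1,074.58 − $812.94 → $2,029.23
  Jul: +$1,074.58 → $3,103.81
  Aug: +$1,074.58 − $381.57 → $3,796.82
  Sep: +$1,074.58 − $812.94 → $4,058.46
  Oct: +$1,074.58 → $5,133.04
  Nov: +$1,074.58 − $381.57 → $5,826.05
  Dec: +$1,074.58 − $3,378.42 → $3,522.21
  Jan: +$1,074.58 → $4,596.79
  Feb: +$1,074.58 − $5,933.01 → -$261.64
  Mar: +$1,074.58 − $812.94 → $0.00
Lowest trial balance = -$261.64 (Feb)
Initial deposit = cushion − low point = $1,074.58 − (-$261.64) = $1,336.22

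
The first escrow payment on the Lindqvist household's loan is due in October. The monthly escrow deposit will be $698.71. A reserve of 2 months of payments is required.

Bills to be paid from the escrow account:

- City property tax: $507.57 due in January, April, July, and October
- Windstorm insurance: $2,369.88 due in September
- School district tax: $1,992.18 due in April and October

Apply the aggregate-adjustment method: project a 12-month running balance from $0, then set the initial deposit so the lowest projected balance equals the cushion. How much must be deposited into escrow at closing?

Cushion = 2 × $698.71 = $1,397.42
Trial balance (start $0, +$698.71 each month, − disbursements):
  Oct: +$698.71 − $2,499.75 → -$1,801.04
  Nov: +$698.71 → -$1,102.33
  Dec: +$698.71 → -$403.62
  Jan: +$698.71 − $507.57 → -$212.48
  Feb: +$698.71 → $486.23
  Mar: +$698.71 → $1,184.94
  Apr: +$698.71 − $2,499.75 → -$616.10
  May: +$698.71 → $82.61
  Jun: +$698.71 → $781.32
  Jul: +$698.71 − $507.57 → $972.46
  Aug: +$698.71 → $1,671.17
  Sep: +$698.71 − $2,369.88 → $0.00
Lowest trial balance = -$1,801.04 (Oct)
Initial deposit = cushion − low point = $1,397.42 − (-$1,801.04) = $3,198.46

$3,198.46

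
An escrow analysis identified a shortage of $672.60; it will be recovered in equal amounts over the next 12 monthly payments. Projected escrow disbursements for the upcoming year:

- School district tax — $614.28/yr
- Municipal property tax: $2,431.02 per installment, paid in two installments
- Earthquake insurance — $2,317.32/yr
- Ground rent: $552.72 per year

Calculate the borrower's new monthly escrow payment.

School district tax = $614.28
Municipal property tax = $2,431.02 × 2 = $4,862.04
Earthquake insurance = $2,317.32
Ground rent = $552.72
Total per year = $614.28 + $4,862.04 + $2,317.32 + $552.72 = $8,346.36
Monthly escrow = $8,346.36 / 12 = $695.53
Shortage spread = $672.60 ÷ 12 = $56.05/mo
Adjusted monthly = $695.53 + $56.05 = $751.58

$751.58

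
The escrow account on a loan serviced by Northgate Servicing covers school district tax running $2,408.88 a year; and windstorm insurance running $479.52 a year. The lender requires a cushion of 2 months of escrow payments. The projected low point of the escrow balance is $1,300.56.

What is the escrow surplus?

School district tax: $2,408.88
Windstorm insurance: $479.52
Total per year = $2,408.88 + $479.52 = $2,888.40
Monthly = $2,888.40 ÷ 12 = $240.70
Required reserve = 2 × $240.70 = $481.40
Surplus = $1,300.56 − $481.40 = $819.16

$819.16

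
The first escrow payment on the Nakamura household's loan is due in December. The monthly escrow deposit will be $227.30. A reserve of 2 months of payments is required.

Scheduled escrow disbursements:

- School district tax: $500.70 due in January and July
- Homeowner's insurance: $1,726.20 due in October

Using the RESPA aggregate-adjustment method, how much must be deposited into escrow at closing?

Cushion = 2 × $227.30 = $454.60
Trial balance (start $0, +$227.30 each month, − disbursements):
  Dec: +$227.30 → $227.30
  Jan: +$227.30 − $500.70 → -$46.10
  Feb: +$227.30 → $181.20
  Mar: +$227.30 → $408.50
  Apr: +$227.30 → $635.80
  May: +$227.30 → $863.10
  Jun: +$227.30 → $1,090.40
  Jul: +$227.30 − $500.70 → $817.00
  Aug: +$227.30 → $1,044.30
  Sep: +$227.30 → $1,271.60
  Oct: +$227.30 − $1,726.20 → -$227.30
  Nov: +$227.30 → $0.00
Lowest trial balance = -$227.30 (Oct)
Initial deposit = cushion − low point = $454.60 − (-$227.30) = $681.90

$681.90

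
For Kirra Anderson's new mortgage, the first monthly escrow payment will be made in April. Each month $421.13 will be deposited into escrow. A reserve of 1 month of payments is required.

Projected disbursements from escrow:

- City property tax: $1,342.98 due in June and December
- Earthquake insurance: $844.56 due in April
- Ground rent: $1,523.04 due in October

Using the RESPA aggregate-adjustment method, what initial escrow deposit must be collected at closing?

Cushion = 1 × $421.13 = $421.13
Trial balance (start $0, +$421.13 each month, − disbursements):
  Apr: +$421.13 − $844.56 → -$423.43
  May: +$421.13 → -$2.30
  Jun: +$421.13 − $1,342.98 → -$924.15
  Jul: +$421.13 → -$503.02
  Aug: +$421.13 → -$81.89
  Sep: +$421.13 → $339.24
  Oct: +$421.13 − $1,523.04 → -$762.67
  Nov: +$421.13 → -$341.54
  Dec: +$421.13 − $1,342.98 → -$1,263.39
  Jan: +$421.13 → -$842.26
  Feb: +$421.13 → -$421.13
  Mar: +$421.13 → $0.00
Lowest trial balance = -$1,263.39 (Dec)
Initial deposit = cushion − low point = $421.13 − (-$1,263.39) = $1,684.52

$1,684.52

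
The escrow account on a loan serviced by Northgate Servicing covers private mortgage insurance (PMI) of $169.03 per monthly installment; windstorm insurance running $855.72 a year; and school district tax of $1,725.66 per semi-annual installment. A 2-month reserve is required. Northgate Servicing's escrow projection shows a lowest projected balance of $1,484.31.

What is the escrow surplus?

$428.41

Private mortgage insurance (PMI): $169.03 × 12 = $2,028.36 per year
Windstorm insurance: $855.72 per year
School district tax: $1,725.66 × 2 = $3,451.32 per year
Total per year = $6,335.40
Per month = $6,335.40 ÷ 12 = $527.95
Required reserve = 2 × $527.95 = $1,055.90
Excess over cushion: $1,484.31 − $1,055.90 = $428.41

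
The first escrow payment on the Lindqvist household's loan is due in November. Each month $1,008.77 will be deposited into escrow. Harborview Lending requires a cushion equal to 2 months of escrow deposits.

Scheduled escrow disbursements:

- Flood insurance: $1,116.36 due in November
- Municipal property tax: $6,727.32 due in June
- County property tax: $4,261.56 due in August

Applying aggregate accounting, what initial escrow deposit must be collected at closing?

Cushion = 2 × $1,008.77 = $2,017.54
Trial balance (start $0, +$1,008.77 each month, − disbursements):
  Nov: +$1,008.77 − $1,116.36 → -$107.59
  Dec: +$1,008.77 → $901.18
  Jan: +$1,008.77 → $1,909.95
  Feb: +$1,008.77 → $2,918.72
  Mar: +$1,008.77 → $3,927.49
  Apr: +$1,008.77 → $4,936.26
  May: +$1,008.77 → $5,945.03
  Jun: +$1,008.77 − $6,727.32 → $226.48
  Jul: +$1,008.77 → $1,235.25
  Aug: +$1,008.77 − $4,261.56 → -$2,017.54
  Sep: +$1,008.77 → -$1,008.77
  Oct: +$1,008.77 → $0.00
Lowest trial balance = -$2,017.54 (Aug)
Initial deposit = cushion − low point = $2,017.54 − (-$2,017.54) = $4,035.08

$4,035.08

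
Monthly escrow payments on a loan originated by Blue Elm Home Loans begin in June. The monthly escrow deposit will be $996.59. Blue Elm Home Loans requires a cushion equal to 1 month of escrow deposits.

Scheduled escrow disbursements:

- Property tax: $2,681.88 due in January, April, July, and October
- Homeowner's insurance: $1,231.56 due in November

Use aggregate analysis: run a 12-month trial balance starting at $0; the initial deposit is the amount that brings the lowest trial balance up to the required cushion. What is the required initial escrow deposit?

Cushion = 1 × $996.59 = $996.59
Trial balance (start $0, +$996.59 each month, − disbursements):
  Jun: +$996.59 → $996.59
  Jul: +$996.59 − $2,681.88 → -$688.70
  Aug: +$996.59 → $307.89
  Sep: +$996.59 → $1,304.48
  Oct: +$996.59 − $2,681.88 → -$380.81
  Nov: +$996.59 − $1,231.56 → -$615.78
  Dec: +$996.59 → $380.81
  Jan: +$996.59 − $2,681.88 → -$1,304.48
  Feb: +$996.59 → -$307.89
  Mar: +$996.59 → $688.70
  Apr: +$996.59 − $2,681.88 → -$996.59
  May: +$996.59 → $0.00
Lowest trial balance = -$1,304.48 (Jan)
Initial deposit = cushion − low point = $996.59 − (-$1,304.48) = $2,301.07

$2,301.07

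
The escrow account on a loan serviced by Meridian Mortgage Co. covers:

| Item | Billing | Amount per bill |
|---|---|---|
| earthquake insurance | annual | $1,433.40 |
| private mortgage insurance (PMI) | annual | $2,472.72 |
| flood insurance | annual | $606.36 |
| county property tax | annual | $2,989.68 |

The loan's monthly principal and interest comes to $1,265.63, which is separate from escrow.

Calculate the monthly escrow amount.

Earthquake insurance — $1,433.40 annually
Private mortgage insurance (PMI) — $2,472.72 annually
Flood insurance — $606.36 annually
County property tax — $2,989.68 annually
Combined annual = $1,433.40 + $2,472.72 + $606.36 + $2,989.68 = $7,502.16
Base monthly escrow = $7,502.16 / 12 = $625.18

$625.18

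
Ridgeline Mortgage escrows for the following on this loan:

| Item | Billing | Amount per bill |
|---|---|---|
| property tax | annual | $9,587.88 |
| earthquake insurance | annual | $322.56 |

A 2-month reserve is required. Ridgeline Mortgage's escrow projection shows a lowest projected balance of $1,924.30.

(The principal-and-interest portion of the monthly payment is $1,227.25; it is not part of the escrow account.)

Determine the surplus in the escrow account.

Property tax = $9,587.88/yr
Earthquake insurance = $322.56/yr
Annual escrow total = $9,910.44
Monthly escrow = $9,910.44 ÷ 12 = $825.87
Required cushion = 2 × $825.87 = $1,651.74
Excess over cushion: $1,924.30 − $1,651.74 = $272.56

$272.56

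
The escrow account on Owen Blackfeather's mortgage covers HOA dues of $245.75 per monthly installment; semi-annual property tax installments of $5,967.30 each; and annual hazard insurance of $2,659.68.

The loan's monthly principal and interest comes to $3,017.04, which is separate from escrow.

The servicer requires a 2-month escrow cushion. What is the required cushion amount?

HOA dues = $245.75 × 12 = $2,949.00 per year
Property tax = $5,967.30 × 2 = $11,934.60 per year
Hazard insurance = $2,659.68 per year
Total annual escrow = $2,949.00 + $11,934.60 + $2,659.68 = $17,543.28
Monthly escrow = $17,543.28 ÷ 12 = $1,461.94
Reserve = 2 × $1,461.94 = $2,923.88

$2,923.88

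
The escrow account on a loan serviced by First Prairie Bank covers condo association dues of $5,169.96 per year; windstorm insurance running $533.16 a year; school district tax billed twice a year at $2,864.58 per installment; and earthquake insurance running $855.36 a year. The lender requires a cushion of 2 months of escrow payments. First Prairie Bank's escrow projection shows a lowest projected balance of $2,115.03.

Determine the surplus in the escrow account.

$67.09

Condo association dues — $5,169.96 per year
Windstorm insurance — $533.16 per year
School district tax — $2,864.58 × 2 = $5,729.16 per year
Earthquake insurance — $855.36 per year
Combined annual = $5,169.96 + $533.16 + $5,729.16 + $855.36 = $12,287.64
Base monthly escrow = $12,287.64 / 12 = $1,023.97
Required reserve = 2 × $1,023.97 = $2,047.94
Excess over cushion: $2,115.03 − $2,047.94 = $67.09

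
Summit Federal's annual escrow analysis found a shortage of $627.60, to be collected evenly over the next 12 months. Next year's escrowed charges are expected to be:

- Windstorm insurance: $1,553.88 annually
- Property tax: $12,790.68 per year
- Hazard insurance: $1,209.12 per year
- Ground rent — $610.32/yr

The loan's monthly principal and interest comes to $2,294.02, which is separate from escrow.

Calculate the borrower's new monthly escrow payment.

Windstorm insurance = $1,553.88/yr
Property tax = $12,790.68/yr
Hazard insurance = $1,209.12/yr
Ground rent = $610.32/yr
Combined annual = $1,553.88 + $12,790.68 + $1,209.12 + $610.32 = $16,164.00
Monthly = $16,164.00 ÷ 12 = $1,347.00
Monthly shortage recovery: $627.60 ÷ 12 = $52.30
New monthly escrow = $1,347.00 + $52.30 = $1,399.30

$1,399.30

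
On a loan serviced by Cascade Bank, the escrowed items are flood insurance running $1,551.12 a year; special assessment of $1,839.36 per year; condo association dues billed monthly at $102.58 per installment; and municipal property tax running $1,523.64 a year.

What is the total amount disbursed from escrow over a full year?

Flood insurance — $1,551.12 annually
Special assessment — $1,839.36 annually
Condo association dues — $102.58 × 12 = $1,230.96 annually
Municipal property tax — $1,523.64 annually
Annual escrow total = $6,145.08

$6,145.08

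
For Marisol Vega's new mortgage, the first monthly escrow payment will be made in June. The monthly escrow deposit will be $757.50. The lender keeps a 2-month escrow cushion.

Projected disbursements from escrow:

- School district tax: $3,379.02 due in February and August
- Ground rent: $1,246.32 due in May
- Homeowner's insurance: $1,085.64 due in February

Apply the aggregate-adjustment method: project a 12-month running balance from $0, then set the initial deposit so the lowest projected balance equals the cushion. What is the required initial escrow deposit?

Cushion = 2 × $757.50 = $1,515.00
Trial balance (start $0, +$757.50 each month, − disbursements):
  Jun: +$757.50 → $757.50
  Jul: +$757.50 → $1,515.00
  Aug: +$757.50 − $3,379.02 → -$1,106.52
  Sep: +$757.50 → -$349.02
  Oct: +$757.50 → $408.48
  Nov: +$757.50 → $1,165.98
  Dec: +$757.50 → $1,923.48
  Jan: +$757.50 → $2,680.98
  Feb: +$757.50 − $4,464.66 → -$1,026.18
  Mar: +$757.50 → -$268.68
  Apr: +$757.50 → $488.82
  May: +$757.50 − $1,246.32 → $0.00
Lowest trial balance = -$1,106.52 (Aug)
Initial deposit = cushion − low point = $1,515.00 − (-$1,106.52) = $2,621.52

$2,621.52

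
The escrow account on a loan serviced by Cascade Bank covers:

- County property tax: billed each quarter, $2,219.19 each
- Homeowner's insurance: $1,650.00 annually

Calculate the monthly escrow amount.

County property tax — $2,219.19 × 4 = $8,876.76/yr
Homeowner's insurance — $1,650.00/yr
Combined annual = $10,526.76
Monthly = $10,526.76 ÷ 12 = $877.23

$877.23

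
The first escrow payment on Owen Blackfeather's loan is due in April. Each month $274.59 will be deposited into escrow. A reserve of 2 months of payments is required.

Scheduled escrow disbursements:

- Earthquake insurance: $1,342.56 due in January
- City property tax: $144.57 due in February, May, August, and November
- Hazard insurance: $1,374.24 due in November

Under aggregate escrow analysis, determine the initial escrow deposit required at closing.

Cushion = 2 × $274.59 = $549.18
Trial balance (start $0, +$274.59 each month, − disbursements):
  Apr: +$274.59 → $274.59
  May: +$274.59 − $144.57 → $404.61
  Jun: +$274.59 → $679.20
  Jul: +$274.59 → $953.79
  Aug: +$274.59 − $144.57 → $1,083.81
  Sep: +$274.59 → $1,358.40
  Oct: +$274.59 → $1,632.99
  Nov: +$274.59 − $1,518.81 → $388.77
  Dec: +$274.59 → $663.36
  Jan: +$274.59 − $1,342.56 → -$404.61
  Feb: +$274.59 − $144.57 → -$274.59
  Mar: +$274.59 → $0.00
Lowest trial balance = -$404.61 (Jan)
Initial deposit = cushion − low point = $549.18 − (-$404.61) = $953.79

$953.79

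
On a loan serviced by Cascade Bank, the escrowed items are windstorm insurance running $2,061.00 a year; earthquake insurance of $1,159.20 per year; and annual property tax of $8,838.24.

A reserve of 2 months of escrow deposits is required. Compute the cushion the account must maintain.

$2,009.74

Windstorm insurance — $2,061.00/yr
Earthquake insurance — $1,159.20/yr
Property tax — $8,838.24/yr
Annual escrow total = $2,061.00 + $1,159.20 + $8,838.24 = $12,058.44
Base monthly escrow = $12,058.44 / 12 = $1,004.87
Reserve = 2 × $1,004.87 = $2,009.74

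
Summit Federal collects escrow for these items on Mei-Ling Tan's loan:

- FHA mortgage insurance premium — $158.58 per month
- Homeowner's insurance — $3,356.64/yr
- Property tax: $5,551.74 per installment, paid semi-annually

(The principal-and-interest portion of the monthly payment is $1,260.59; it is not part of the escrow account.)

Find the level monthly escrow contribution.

$1,363.59

FHA mortgage insurance premium: $158.58 × 12 = $1,902.96 per year
Homeowner's insurance: $3,356.64 per year
Property tax: $5,551.74 × 2 = $11,103.48 per year
Total per year = $1,902.96 + $3,356.64 + $11,103.48 = $16,363.08
Base monthly escrow = $16,363.08 ÷ 12 = $1,363.59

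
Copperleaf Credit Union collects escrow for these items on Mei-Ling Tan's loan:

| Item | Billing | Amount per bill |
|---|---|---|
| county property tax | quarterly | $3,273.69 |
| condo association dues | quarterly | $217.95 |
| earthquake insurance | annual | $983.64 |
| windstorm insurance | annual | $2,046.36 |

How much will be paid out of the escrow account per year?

$16,996.56

County property tax — $3,273.69 × 4 = $13,094.76 per year
Condo association dues — $217.95 × 4 = $871.80 per year
Earthquake insurance — $983.64 per year
Windstorm insurance — $2,046.36 per year
Annual escrow total = $13,094.76 + $871.80 + $983.64 + $2,046.36 = $16,996.56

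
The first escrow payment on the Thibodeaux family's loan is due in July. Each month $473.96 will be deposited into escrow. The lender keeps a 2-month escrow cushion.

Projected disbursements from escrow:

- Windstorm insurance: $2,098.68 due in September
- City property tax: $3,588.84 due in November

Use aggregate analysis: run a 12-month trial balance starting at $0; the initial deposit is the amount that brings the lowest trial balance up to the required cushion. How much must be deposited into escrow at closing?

$4,265.64

Cushion = 2 × $473.96 = $947.92
Trial balance (start $0, +$473.96 each month, − disbursements):
  Jul: +$473.96 → $473.96
  Aug: +$473.96 → $947.92
  Sep: +$473.96 − $2,098.68 → -$676.80
  Oct: +$473.96 → -$202.84
  Nov: +$473.96 − $3,588.84 → -$3,317.72
  Dec: +$473.96 → -$2,843.76
  Jan: +$473.96 → -$2,369.80
  Feb: +$473.96 → -$1,895.84
  Mar: +$473.96 → -$1,421.88
  Apr: +$473.96 → -$947.92
  May: +$473.96 → -$473.96
  Jun: +$473.96 → $0.00
Lowest trial balance = -$3,317.72 (Nov)
Initial deposit = cushion − low point = $947.92 − (-$3,317.72) = $4,265.64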